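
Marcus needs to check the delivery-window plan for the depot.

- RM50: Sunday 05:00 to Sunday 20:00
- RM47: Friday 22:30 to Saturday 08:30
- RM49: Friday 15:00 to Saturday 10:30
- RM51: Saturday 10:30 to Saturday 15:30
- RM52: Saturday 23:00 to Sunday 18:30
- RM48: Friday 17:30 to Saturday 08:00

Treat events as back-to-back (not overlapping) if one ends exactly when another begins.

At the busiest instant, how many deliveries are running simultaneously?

Walk through starts and ends in time order (an end at T is processed before a start at T):
Friday 15:00 start RM49 → 1
Friday 17:30 start RM48 → 2
Friday 22:30 start RM47 → 3
Saturday 08:00 end RM48 → 2
Saturday 08:30 end RM47 → 1
Saturday 10:30 end RM49 → 0
Saturday 10:30 start RM51 → 1
Saturday 15:30 end RM51 → 0
Saturday 23:00 start RM52 → 1
Sunday 05:00 start RM50 → 2
Sunday 18:30 end RM52 → 1
Sunday 20:00 end RM50 → 0
Peak is 3, at Friday 22:30 (RM47, RM48, RM49).

3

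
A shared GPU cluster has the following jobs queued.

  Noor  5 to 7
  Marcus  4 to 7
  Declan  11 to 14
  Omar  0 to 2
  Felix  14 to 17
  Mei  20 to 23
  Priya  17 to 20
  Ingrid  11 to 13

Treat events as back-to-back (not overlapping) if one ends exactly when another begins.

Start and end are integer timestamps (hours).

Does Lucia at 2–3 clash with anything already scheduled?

No — it doesn't clash with anything

Omar: ends 2 at or before Lucia starts 2 → clear.
Marcus: starts 4 at or after Lucia ends 3 → clear.
Noor: starts 5 at or after Lucia ends 3 → clear.
Ingrid: starts 11 at or after Lucia ends 3 → clear.
Declan: starts 11 at or after Lucia ends 3 → clear.
Felix: starts 14 at or after Lucia ends 3 → clear.
Priya: starts 17 at or after Lucia ends 3 → clear.
Mei: starts 20 at or after Lucia ends 3 → clear.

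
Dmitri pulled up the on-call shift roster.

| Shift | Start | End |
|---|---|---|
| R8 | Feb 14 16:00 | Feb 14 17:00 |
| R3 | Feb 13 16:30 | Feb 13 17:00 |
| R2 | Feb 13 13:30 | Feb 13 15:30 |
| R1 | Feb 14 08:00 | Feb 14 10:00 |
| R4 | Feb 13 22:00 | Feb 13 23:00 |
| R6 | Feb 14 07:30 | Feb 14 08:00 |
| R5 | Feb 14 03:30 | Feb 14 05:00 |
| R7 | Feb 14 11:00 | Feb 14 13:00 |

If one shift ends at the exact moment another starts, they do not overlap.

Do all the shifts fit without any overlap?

Check each pair: they overlap iff neither finishes before the other starts.
Sorted by start: R2, R3, R4, R5, R6, R1, R7, R8.
R3 starts after R2 ends — done with R2.
R4 starts after R3 ends — done with R3.
R5 starts after R4 ends — done with R4.
R6 starts after R5 ends — done with R5.
R1 starts exactly when R6 ends (back-to-back, no overlap) — done with R6.
R7 starts after R1 ends — done with R1.
R8 starts after R7 ends.
Every pair is clear; the schedule has no overlaps.

Yes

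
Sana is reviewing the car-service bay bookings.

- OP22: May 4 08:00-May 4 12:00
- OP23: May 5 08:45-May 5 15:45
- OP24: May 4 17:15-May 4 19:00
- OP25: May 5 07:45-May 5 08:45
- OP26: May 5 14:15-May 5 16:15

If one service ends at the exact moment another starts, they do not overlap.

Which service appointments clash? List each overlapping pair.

OP23 & OP26

Sorted by start: OP22, OP24, OP25, OP23, OP26.
OP24 starts after OP22 ends, so nothing later overlaps OP22 either.
OP25 starts after OP24 ends, so nothing later overlaps OP24 either.
OP23 starts exactly when OP25 ends (back-to-back, no overlap), so nothing later overlaps OP25 either.
OP26 starts before OP23 ends → OP23 and OP26 overlap.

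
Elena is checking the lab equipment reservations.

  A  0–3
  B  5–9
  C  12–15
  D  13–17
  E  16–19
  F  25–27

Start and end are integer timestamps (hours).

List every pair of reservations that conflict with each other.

Sorted by start: A, B, C, D, E, F.
B starts after A ends; A is clear from here.
C starts after B ends; B is clear from here.
D starts before C ends → C and D overlap.
E starts after C ends; C is clear from here.
E starts before D ends → D and E overlap.
F starts after D ends.
F starts after E ends.

C & D, D & E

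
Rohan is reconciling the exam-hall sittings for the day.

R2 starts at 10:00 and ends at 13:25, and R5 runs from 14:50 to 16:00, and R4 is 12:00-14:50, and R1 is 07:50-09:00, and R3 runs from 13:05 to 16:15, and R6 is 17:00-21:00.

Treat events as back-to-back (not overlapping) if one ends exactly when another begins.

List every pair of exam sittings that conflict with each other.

R2 & R3, R2 & R4, R3 & R4, R3 & R5

Two intervals overlap when each starts before the other ends.
Sorted by start: R1, R2, R4, R3, R5, R6.
R2 starts after R1 ends, so R1 has no further overlaps.
R4 starts before R2 ends → R2 and R4 overlap.
R3 starts before R2 ends → R2 and R3 overlap.
R5 starts after R2 ends, so R2 has no further overlaps.
R3 starts before R4 ends → R4 and R3 overlap.
R5 starts exactly when R4 ends (back-to-back, no overlap), so R4 has no further overlaps.
R5 starts before R3 ends → R3 and R5 overlap.
R6 starts after R3 ends.
R6 starts after R5 ends.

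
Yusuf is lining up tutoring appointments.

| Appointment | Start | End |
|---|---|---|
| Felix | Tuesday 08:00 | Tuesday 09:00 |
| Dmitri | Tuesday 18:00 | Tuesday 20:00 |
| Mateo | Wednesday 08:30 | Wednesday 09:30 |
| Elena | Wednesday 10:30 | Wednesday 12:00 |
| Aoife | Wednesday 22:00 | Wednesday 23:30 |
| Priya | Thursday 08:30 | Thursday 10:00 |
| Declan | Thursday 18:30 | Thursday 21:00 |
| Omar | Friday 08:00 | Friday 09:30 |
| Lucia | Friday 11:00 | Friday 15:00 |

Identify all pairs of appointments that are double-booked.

Sorted by start: Felix, Dmitri, Mateo, Elena, Aoife, Priya, Declan, Omar, Lucia.
Dmitri starts after Felix ends; Felix is clear from here.
Mateo starts after Dmitri ends; Dmitri is clear from here.
Elena starts after Mateo ends; Mateo is clear from here.
Aoife starts after Elena ends; Elena is clear from here.
Priya starts after Aoife ends; Aoife is clear from here.
Declan starts after Priya ends; Priya is clear from here.
Omar starts after Declan ends; Declan is clear from here.
Lucia starts after Omar ends.

no overlapping pairs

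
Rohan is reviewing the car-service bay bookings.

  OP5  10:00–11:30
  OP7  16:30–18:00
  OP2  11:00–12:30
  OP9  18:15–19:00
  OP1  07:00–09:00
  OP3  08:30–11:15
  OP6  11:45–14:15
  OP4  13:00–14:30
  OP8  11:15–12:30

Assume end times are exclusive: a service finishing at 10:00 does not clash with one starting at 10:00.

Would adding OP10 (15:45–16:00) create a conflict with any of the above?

OP1: ends 09:00 at or before OP10 starts 15:45 → clear.
OP3: ends 11:15 at or before OP10 starts 15:45 → clear.
OP5: ends 11:30 at or before OP10 starts 15:45 → clear.
OP2: ends 12:30 at or before OP10 starts 15:45 → clear.
OP8: ends 12:30 at or before OP10 starts 15:45 → clear.
OP6: ends 14:15 at or before OP10 starts 15:45 → clear.
OP4: ends 14:30 at or before OP10 starts 15:45 → clear.
OP7: starts 16:30 at or after OP10 ends 16:00 → clear.
OP9: starts 18:15 at or after OP10 ends 16:00 → clear.

No — it doesn't clash with anything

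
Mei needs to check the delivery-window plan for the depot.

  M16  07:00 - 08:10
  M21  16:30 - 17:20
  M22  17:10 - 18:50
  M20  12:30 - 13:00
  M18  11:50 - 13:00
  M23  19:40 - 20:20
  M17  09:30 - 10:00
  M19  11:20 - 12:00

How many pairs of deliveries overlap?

Sorted by start: M16, M17, M19, M18, M20, M21, M22, M23.
M17 starts after M16 ends; M16 is clear from here.
M19 starts after M17 ends; M17 is clear from here.
M18 starts before M19 ends → M19 and M18 overlap.
M20 starts after M19 ends; M19 is clear from here.
M20 starts before M18 ends → M18 and M20 overlap.
M21 starts after M18 ends; M18 is clear from here.
M21 starts after M20 ends; M20 is clear from here.
M22 starts before M21 ends → M21 and M22 overlap.
M23 starts after M21 ends.
M23 starts after M22 ends.
Overlapping pairs: M18 & M19, M18 & M20, M21 & M22 — 3 in total.

3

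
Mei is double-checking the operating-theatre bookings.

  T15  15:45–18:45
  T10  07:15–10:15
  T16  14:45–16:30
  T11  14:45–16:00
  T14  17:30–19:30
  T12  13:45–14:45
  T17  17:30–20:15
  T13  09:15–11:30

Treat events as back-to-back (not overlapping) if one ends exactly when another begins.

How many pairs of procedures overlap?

Check each pair: they overlap iff neither finishes before the other starts.
Sorted by start: T10, T13, T12, T11, T16, T15, T14, T17.
T13 starts before T10 ends → T10 and T13 overlap.
T12 starts after T10 ends, so nothing later overlaps T10 either.
T12 starts after T13 ends, so nothing later overlaps T13 either.
T11 starts exactly when T12 ends (back-to-back, no overlap), so nothing later overlaps T12 either.
T16 starts before T11 ends → T11 and T16 overlap.
T15 starts before T11 ends → T11 and T15 overlap.
T14 starts after T11 ends, so nothing later overlaps T11 either.
T15 starts before T16 ends → T16 and T15 overlap.
T14 starts after T16 ends, so nothing later overlaps T16 either.
T14 starts before T15 ends → T15 and T14 overlap.
T17 starts before T15 ends → T15 and T17 overlap.
T17 starts before T14 ends → T14 and T17 overlap.
Overlapping pairs: T10 & T13, T11 & T15, T11 & T16, T14 & T15, T14 & T17, T15 & T16, T15 & T17 — 7 in total.

7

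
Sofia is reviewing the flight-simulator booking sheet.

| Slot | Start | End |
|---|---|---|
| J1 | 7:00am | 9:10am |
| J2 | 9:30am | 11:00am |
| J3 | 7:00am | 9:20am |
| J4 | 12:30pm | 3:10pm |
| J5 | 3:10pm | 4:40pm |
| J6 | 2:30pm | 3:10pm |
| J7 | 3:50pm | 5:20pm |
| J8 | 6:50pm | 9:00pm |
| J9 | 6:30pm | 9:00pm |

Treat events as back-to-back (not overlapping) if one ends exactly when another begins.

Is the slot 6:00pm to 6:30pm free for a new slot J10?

J1: ends 9:10am at or before J10 starts 6:00pm → clear.
J3: ends 9:20am at or before J10 starts 6:00pm → clear.
J2: ends 11:00am at or before J10 starts 6:00pm → clear.
J4: ends 3:10pm at or before J10 starts 6:00pm → clear.
J6: ends 3:10pm at or before J10 starts 6:00pm → clear.
J5: ends 4:40pm at or before J10 starts 6:00pm → clear.
J7: ends 5:20pm at or before J10 starts 6:00pm → clear.
J9: starts 6:30pm at or after J10 ends 6:30pm → clear.
J8: starts 6:50pm at or after J10 ends 6:30pm → clear.

Yes — the slot is free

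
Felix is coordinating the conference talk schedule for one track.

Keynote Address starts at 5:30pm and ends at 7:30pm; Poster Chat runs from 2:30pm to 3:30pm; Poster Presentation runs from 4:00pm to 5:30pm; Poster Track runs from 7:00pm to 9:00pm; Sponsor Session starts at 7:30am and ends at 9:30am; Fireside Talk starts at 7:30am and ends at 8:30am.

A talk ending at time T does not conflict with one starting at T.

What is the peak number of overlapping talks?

2

Walk through starts and ends in time order (an end at T is processed before a start at T):
7:30am start Fireside Talk → 1
7:30am start Sponsor Session → 2
8:30am end Fireside Talk → 1
9:30am end Sponsor Session → 0
2:30pm start Poster Chat → 1
3:30pm end Poster Chat → 0
4:00pm start Poster Presentation → 1
5:30pm end Poster Presentation → 0
5:30pm start Keynote Address → 1
7:00pm start Poster Track → 2
7:30pm end Keynote Address → 1
9:00pm end Poster Track → 0
Peak is 2, at 7:30am (Fireside Talk, Sponsor Session).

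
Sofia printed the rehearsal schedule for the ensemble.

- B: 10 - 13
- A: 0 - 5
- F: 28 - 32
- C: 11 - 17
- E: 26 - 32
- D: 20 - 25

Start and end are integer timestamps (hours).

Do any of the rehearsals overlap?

Sorted by start: A, B, C, D, E, F.
B starts after A ends — done with A.
C starts before B ends → B and C overlap.
That's a conflict, so the schedule is not conflict-free.

Yes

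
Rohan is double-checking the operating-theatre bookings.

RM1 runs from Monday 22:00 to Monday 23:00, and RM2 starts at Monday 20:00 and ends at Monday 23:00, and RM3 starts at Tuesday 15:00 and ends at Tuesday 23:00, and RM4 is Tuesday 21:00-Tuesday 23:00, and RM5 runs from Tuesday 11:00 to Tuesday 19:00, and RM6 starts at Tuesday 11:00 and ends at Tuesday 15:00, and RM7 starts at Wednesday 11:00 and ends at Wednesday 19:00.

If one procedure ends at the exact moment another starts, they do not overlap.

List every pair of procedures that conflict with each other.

Two intervals overlap when each starts before the other ends.
Sorted by start: RM2, RM1, RM5, RM6, RM3, RM4, RM7.
RM1 starts before RM2 ends → RM2 and RM1 overlap.
RM5 starts after RM2 ends — done with RM2.
RM5 starts after RM1 ends — done with RM1.
RM6 starts before RM5 ends → RM5 and RM6 overlap.
RM3 starts before RM5 ends → RM5 and RM3 overlap.
RM4 starts after RM5 ends — done with RM5.
RM3 starts exactly when RM6 ends (back-to-back, no overlap) — done with RM6.
RM4 starts before RM3 ends → RM3 and RM4 overlap.
RM7 starts after RM3 ends.
RM7 starts after RM4 ends.

RM1 & RM2, RM3 & RM4, RM3 & RM5, RM5 & RM6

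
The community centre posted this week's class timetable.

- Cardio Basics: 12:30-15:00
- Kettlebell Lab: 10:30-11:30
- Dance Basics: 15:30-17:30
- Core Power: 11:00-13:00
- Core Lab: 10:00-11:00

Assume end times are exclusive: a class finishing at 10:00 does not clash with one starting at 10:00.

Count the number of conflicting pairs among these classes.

3

Sorted by start: Core Lab, Kettlebell Lab, Core Power, Cardio Basics, Dance Basics.
Kettlebell Lab starts before Core Lab ends → Core Lab and Kettlebell Lab overlap.
Core Power starts exactly when Core Lab ends (back-to-back, no overlap); Core Lab is clear from here.
Core Power starts before Kettlebell Lab ends → Kettlebell Lab and Core Power overlap.
Cardio Basics starts after Kettlebell Lab ends; Kettlebell Lab is clear from here.
Cardio Basics starts before Core Power ends → Core Power and Cardio Basics overlap.
Dance Basics starts after Core Power ends.
Dance Basics starts after Cardio Basics ends.
Overlapping pairs: Cardio Basics & Core Power, Core Lab & Kettlebell Lab, Core Power & Kettlebell Lab — 3 in total.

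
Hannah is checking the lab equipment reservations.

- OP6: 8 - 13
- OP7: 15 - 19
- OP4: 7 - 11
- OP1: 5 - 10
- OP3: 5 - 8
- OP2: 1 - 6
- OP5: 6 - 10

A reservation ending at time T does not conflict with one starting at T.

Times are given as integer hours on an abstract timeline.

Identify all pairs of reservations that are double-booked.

OP1 & OP2, OP1 & OP3, OP1 & OP4, OP1 & OP5, OP1 & OP6, OP2 & OP3, OP3 & OP4, OP3 & OP5, OP4 & OP5, OP4 & OP6, OP5 & OP6

Check each pair: they overlap iff neither finishes before the other starts.
Sorted by start: OP2, OP1, OP3, OP5, OP4, OP6, OP7.
OP1 starts before OP2 ends → OP2 and OP1 overlap.
OP3 starts before OP2 ends → OP2 and OP3 overlap.
OP5 starts exactly when OP2 ends (back-to-back, no overlap), so OP2 has no further overlaps.
OP3 starts before OP1 ends → OP1 and OP3 overlap.
OP5 starts before OP1 ends → OP1 and OP5 overlap.
OP4 starts before OP1 ends → OP1 and OP4 overlap.
OP6 starts before OP1 ends → OP1 and OP6 overlap.
OP7 starts after OP1 ends.
OP5 starts before OP3 ends → OP3 and OP5 overlap.
OP4 starts before OP3 ends → OP3 and OP4 overlap.
OP6 starts exactly when OP3 ends (back-to-back, no overlap), so OP3 has no further overlaps.
OP4 starts before OP5 ends → OP5 and OP4 overlap.
OP6 starts before OP5 ends → OP5 and OP6 overlap.
OP7 starts after OP5 ends.
OP6 starts before OP4 ends → OP4 and OP6 overlap.
OP7 starts after OP4 ends.
OP7 starts after OP6 ends.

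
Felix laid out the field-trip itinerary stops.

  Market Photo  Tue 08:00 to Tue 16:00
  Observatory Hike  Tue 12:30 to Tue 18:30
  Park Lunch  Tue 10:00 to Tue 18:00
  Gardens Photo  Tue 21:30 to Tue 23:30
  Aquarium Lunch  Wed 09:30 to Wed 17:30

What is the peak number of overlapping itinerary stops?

3

Sweep the timeline, counting +1 at each start and −1 at each end (ends before starts at a tie):
Tue 08:00 start Market Photo → 1
Tue 10:00 start Park Lunch → 2
Tue 12:30 start Observatory Hike → 3
Tue 16:00 end Market Photo → 2
Tue 18:00 end Park Lunch → 1
Tue 18:30 end Observatory Hike → 0
Tue 21:30 start Gardens Photo → 1
Tue 23:30 end Gardens Photo → 0
Wed 09:30 start Aquarium Lunch → 1
Wed 17:30 end Aquarium Lunch → 0
Peak is 3, at Tue 12:30 (Market Photo, Observatory Hike, Park Lunch).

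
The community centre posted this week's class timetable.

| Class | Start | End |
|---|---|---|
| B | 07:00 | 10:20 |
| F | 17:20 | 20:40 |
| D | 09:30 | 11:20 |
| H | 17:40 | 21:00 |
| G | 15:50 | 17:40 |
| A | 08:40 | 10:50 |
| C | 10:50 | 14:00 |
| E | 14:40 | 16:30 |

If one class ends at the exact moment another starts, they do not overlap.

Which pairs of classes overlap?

Sorted by start: B, A, D, C, E, G, F, H.
A starts before B ends → B and A overlap.
D starts before B ends → B and D overlap.
C starts after B ends, so nothing later overlaps B either.
D starts before A ends → A and D overlap.
C starts exactly when A ends (back-to-back, no overlap), so nothing later overlaps A either.
C starts before D ends → D and C overlap.
E starts after D ends, so nothing later overlaps D either.
E starts after C ends, so nothing later overlaps C either.
G starts before E ends → E and G overlap.
F starts after E ends, so nothing later overlaps E either.
F starts before G ends → G and F overlap.
H starts exactly when G ends (back-to-back, no overlap).
H starts before F ends → F and H overlap.

A & B, A & D, B & D, C & D, E & G, F & G, F & H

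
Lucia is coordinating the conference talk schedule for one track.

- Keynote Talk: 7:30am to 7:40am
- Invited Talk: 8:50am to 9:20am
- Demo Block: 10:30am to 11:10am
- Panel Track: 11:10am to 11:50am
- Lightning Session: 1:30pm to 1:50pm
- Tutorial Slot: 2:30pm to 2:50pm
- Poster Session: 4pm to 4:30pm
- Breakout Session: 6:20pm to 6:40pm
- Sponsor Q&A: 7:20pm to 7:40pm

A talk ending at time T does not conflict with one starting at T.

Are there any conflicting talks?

Two intervals overlap when each starts before the other ends.
Sorted by start: Keynote Talk, Invited Talk, Demo Block, Panel Track, Lightning Session, Tutorial Slot, Poster Session, Breakout Session, Sponsor Q&A.
Invited Talk starts after Keynote Talk ends — done with Keynote Talk.
Demo Block starts after Invited Talk ends — done with Invited Talk.
Panel Track starts exactly when Demo Block ends (back-to-back, no overlap) — done with Demo Block.
Lightning Session starts after Panel Track ends — done with Panel Track.
Tutorial Slot starts after Lightning Session ends — done with Lightning Session.
Poster Session starts after Tutorial Slot ends — done with Tutorial Slot.
Breakout Session starts after Poster Session ends — done with Poster Session.
Sponsor Q&A starts after Breakout Session ends.
Every pair is clear; the schedule has no overlaps.

No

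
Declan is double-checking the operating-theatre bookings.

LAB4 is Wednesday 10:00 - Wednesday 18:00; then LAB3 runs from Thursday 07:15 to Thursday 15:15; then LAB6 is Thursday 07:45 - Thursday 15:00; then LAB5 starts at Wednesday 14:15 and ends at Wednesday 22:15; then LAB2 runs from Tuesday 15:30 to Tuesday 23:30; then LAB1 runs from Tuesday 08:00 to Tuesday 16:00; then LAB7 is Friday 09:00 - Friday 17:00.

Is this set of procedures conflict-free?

No

Check each pair: they overlap iff neither finishes before the other starts.
Sorted by start: LAB1, LAB2, LAB4, LAB5, LAB3, LAB6, LAB7.
LAB2 starts before LAB1 ends → LAB1 and LAB2 overlap.
That's a conflict, so the schedule is not conflict-free.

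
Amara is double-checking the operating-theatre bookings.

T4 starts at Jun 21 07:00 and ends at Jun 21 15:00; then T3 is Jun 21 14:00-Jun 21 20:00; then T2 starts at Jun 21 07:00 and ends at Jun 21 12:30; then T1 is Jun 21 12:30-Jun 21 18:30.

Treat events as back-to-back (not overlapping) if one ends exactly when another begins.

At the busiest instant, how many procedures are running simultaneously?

Sweep the timeline, counting +1 at each start and −1 at each end (ends before starts at a tie):
Jun 21 07:00 start T2 → 1
Jun 21 07:00 start T4 → 2
Jun 21 12:30 end T2 → 1
Jun 21 12:30 start T1 → 2
Jun 21 14:00 start T3 → 3
Jun 21 15:00 end T4 → 2
Jun 21 18:30 end T1 → 1
Jun 21 20:00 end T3 → 0
Peak is 3, at Jun 21 14:00 (T1, T3, T4).

3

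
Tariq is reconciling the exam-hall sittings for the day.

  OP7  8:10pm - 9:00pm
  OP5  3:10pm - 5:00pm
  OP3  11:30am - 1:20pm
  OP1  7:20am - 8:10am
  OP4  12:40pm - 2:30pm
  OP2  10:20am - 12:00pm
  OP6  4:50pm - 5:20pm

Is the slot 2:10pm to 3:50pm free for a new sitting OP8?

OP1: ends 8:10am at or before OP8 starts 2:10pm → clear.
OP2: ends 12:00pm at or before OP8 starts 2:10pm → clear.
OP3: ends 1:20pm at or before OP8 starts 2:10pm → clear.
OP4: starts 12:40pm before OP8 ends 3:50pm, and ends 2:30pm after OP8 starts 2:10pm → overlap.
OP5: starts 3:10pm before OP8 ends 3:50pm, and ends 5:00pm after OP8 starts 2:10pm → overlap.
OP6: starts 4:50pm at or after OP8 ends 3:50pm → clear.
OP7: starts 8:10pm at or after OP8 ends 3:50pm → clear.
OP8 overlaps OP4, OP5.

No — it overlaps OP4, OP5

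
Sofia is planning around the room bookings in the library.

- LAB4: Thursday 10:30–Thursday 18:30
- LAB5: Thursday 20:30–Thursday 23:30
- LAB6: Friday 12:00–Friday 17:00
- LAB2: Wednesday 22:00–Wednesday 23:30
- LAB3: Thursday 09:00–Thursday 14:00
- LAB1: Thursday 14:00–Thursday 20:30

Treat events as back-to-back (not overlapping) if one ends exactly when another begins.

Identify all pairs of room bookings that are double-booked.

Check each pair: they overlap iff neither finishes before the other starts.
Sorted by start: LAB2, LAB3, LAB4, LAB1, LAB5, LAB6.
LAB3 starts after LAB2 ends, so nothing later overlaps LAB2 either.
LAB4 starts before LAB3 ends → LAB3 and LAB4 overlap.
LAB1 starts exactly when LAB3 ends (back-to-back, no overlap), so nothing later overlaps LAB3 either.
LAB1 starts before LAB4 ends → LAB4 and LAB1 overlap.
LAB5 starts after LAB4 ends, so nothing later overlaps LAB4 either.
LAB5 starts exactly when LAB1 ends (back-to-back, no overlap), so nothing later overlaps LAB1 either.
LAB6 starts after LAB5 ends.

LAB1 & LAB4, LAB3 & LAB4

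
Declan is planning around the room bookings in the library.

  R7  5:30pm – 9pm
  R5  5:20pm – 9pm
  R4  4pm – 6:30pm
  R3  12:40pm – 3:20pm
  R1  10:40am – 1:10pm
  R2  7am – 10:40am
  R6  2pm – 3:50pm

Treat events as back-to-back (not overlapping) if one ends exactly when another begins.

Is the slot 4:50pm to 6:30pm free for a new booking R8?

No — it overlaps R4, R5, R7

R2: ends 10:40am at or before R8 starts 4:50pm → clear.
R1: ends 1:10pm at or before R8 starts 4:50pm → clear.
R3: ends 3:20pm at or before R8 starts 4:50pm → clear.
R6: ends 3:50pm at or before R8 starts 4:50pm → clear.
R4: starts 4pm before R8 ends 6:30pm, and ends 6:30pm after R8 starts 4:50pm → overlap.
R5: starts 5:20pm before R8 ends 6:30pm, and ends 9pm after R8 starts 4:50pm → overlap.
R7: starts 5:30pm before R8 ends 6:30pm, and ends 9pm after R8 starts 4:50pm → overlap.
R8 overlaps R4, R5, R7.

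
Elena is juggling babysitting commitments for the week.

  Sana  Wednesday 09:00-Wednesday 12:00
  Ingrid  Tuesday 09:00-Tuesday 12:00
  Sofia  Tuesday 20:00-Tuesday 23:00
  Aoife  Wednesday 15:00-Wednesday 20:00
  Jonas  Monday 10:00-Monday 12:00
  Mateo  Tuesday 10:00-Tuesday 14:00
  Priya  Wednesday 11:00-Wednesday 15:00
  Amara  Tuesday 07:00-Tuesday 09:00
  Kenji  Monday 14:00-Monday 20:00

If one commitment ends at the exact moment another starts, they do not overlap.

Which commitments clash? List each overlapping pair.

Sorted by start: Jonas, Kenji, Amara, Ingrid, Mateo, Sofia, Sana, Priya, Aoife.
Kenji starts after Jonas ends, so nothing later overlaps Jonas either.
Amara starts after Kenji ends, so nothing later overlaps Kenji either.
Ingrid starts exactly when Amara ends (back-to-back, no overlap), so nothing later overlaps Amara either.
Mateo starts before Ingrid ends → Ingrid and Mateo overlap.
Sofia starts after Ingrid ends, so nothing later overlaps Ingrid either.
Sofia starts after Mateo ends, so nothing later overlaps Mateo either.
Sana starts after Sofia ends, so nothing later overlaps Sofia either.
Priya starts before Sana ends → Sana and Priya overlap.
Aoife starts after Sana ends.
Aoife starts exactly when Priya ends (back-to-back, no overlap).

Ingrid & Mateo, Priya & Sana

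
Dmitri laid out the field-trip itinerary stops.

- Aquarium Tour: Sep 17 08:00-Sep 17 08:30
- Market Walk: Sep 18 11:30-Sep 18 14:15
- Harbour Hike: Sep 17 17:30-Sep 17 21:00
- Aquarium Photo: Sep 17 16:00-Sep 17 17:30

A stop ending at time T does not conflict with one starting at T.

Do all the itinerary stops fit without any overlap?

Yes

Check each pair: they overlap iff neither finishes before the other starts.
Sorted by start: Aquarium Tour, Aquarium Photo, Harbour Hike, Market Walk.
Aquarium Photo starts after Aquarium Tour ends, so nothing later overlaps Aquarium Tour either.
Harbour Hike starts exactly when Aquarium Photo ends (back-to-back, no overlap), so nothing later overlaps Aquarium Photo either.
Market Walk starts after Harbour Hike ends.
Every pair is clear; the schedule has no overlaps.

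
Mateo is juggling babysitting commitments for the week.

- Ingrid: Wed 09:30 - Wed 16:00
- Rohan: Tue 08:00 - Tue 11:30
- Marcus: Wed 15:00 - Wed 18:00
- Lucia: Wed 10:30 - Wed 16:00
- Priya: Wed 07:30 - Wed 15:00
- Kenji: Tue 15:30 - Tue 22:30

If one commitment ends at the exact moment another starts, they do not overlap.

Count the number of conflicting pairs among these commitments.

5

Two intervals overlap when each starts before the other ends.
Sorted by start: Rohan, Kenji, Priya, Ingrid, Lucia, Marcus.
Kenji starts after Rohan ends — done with Rohan.
Priya starts after Kenji ends — done with Kenji.
Ingrid starts before Priya ends → Priya and Ingrid overlap.
Lucia starts before Priya ends → Priya and Lucia overlap.
Marcus starts exactly when Priya ends (back-to-back, no overlap).
Lucia starts before Ingrid ends → Ingrid and Lucia overlap.
Marcus starts before Ingrid ends → Ingrid and Marcus overlap.
Marcus starts before Lucia ends → Lucia and Marcus overlap.
Overlapping pairs: Ingrid & Lucia, Ingrid & Marcus, Ingrid & Priya, Lucia & Marcus, Lucia & Priya — 5 in total.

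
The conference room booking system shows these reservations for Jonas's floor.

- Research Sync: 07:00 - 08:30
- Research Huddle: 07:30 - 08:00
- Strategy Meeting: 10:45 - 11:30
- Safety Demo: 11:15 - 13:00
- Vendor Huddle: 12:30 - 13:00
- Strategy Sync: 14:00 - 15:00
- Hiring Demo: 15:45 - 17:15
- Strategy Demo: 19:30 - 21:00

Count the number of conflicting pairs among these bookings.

Sorted by start: Research Sync, Research Huddle, Strategy Meeting, Safety Demo, Vendor Huddle, Strategy Sync, Hiring Demo, Strategy Demo.
Research Huddle starts before Research Sync ends → Research Sync and Research Huddle overlap.
Strategy Meeting starts after Research Sync ends, so Research Sync has no further overlaps.
Strategy Meeting starts after Research Huddle ends, so Research Huddle has no further overlaps.
Safety Demo starts before Strategy Meeting ends → Strategy Meeting and Safety Demo overlap.
Vendor Huddle starts after Strategy Meeting ends, so Strategy Meeting has no further overlaps.
Vendor Huddle starts before Safety Demo ends → Safety Demo and Vendor Huddle overlap.
Strategy Sync starts after Safety Demo ends, so Safety Demo has no further overlaps.
Strategy Sync starts after Vendor Huddle ends, so Vendor Huddle has no further overlaps.
Hiring Demo starts after Strategy Sync ends, so Strategy Sync has no further overlaps.
Strategy Demo starts after Hiring Demo ends.
Overlapping pairs: Research Huddle & Research Sync, Safety Demo & Strategy Meeting, Safety Demo & Vendor Huddle — 3 in total.

3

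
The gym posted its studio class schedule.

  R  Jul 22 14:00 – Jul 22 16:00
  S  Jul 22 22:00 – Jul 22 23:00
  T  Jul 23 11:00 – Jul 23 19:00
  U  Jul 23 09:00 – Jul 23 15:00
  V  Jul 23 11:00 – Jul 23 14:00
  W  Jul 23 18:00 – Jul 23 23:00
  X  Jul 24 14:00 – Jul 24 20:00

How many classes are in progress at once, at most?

3

Walk through starts and ends in time order (an end at T is processed before a start at T):
Jul 22 14:00 start R → 1
Jul 22 16:00 end R → 0
Jul 22 22:00 start S → 1
Jul 22 23:00 end S → 0
Jul 23 09:00 start U → 1
Jul 23 11:00 start T → 2
Jul 23 11:00 start V → 3
Jul 23 14:00 end V → 2
Jul 23 15:00 end U → 1
Jul 23 18:00 start W → 2
Jul 23 19:00 end T → 1
Jul 23 23:00 end W → 0
Jul 24 14:00 start X → 1
Jul 24 20:00 end X → 0
Peak is 3, at Jul 23 11:00 (T, U, V).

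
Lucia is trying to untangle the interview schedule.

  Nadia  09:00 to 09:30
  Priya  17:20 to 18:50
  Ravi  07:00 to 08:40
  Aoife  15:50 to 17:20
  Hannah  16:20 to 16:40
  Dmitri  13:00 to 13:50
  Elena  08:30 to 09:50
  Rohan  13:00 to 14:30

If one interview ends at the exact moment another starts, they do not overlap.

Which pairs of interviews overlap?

Aoife & Hannah, Dmitri & Rohan, Elena & Nadia, Elena & Ravi

Sorted by start: Ravi, Elena, Nadia, Rohan, Dmitri, Aoife, Hannah, Priya.
Elena starts before Ravi ends → Ravi and Elena overlap.
Nadia starts after Ravi ends — done with Ravi.
Nadia starts before Elena ends → Elena and Nadia overlap.
Rohan starts after Elena ends — done with Elena.
Rohan starts after Nadia ends — done with Nadia.
Dmitri starts before Rohan ends → Rohan and Dmitri overlap.
Aoife starts after Rohan ends — done with Rohan.
Aoife starts after Dmitri ends — done with Dmitri.
Hannah starts before Aoife ends → Aoife and Hannah overlap.
Priya starts exactly when Aoife ends (back-to-back, no overlap).
Priya starts after Hannah ends.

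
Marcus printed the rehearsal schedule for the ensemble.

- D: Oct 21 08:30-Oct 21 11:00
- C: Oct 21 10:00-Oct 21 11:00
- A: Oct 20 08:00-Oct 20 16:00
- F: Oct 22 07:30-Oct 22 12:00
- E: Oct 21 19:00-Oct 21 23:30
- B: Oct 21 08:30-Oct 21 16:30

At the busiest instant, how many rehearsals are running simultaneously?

3

Walk through starts and ends in time order (an end at T is processed before a start at T):
Oct 20 08:00 start A → 1
Oct 20 16:00 end A → 0
Oct 21 08:30 start B → 1
Oct 21 08:30 start D → 2
Oct 21 10:00 start C → 3
Oct 21 11:00 end C → 2
Oct 21 11:00 end D → 1
Oct 21 16:30 end B → 0
Oct 21 19:00 start E → 1
Oct 21 23:30 end E → 0
Oct 22 07:30 start F → 1
Oct 22 12:00 end F → 0
Peak is 3, at Oct 21 10:00 (B, C, D).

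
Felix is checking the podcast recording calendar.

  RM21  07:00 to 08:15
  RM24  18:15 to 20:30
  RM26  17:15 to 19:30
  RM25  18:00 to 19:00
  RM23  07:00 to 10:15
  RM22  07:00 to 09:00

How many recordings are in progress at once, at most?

3

Walk through starts and ends in time order (an end at T is processed before a start at T):
07:00 start RM21 → 1
07:00 start RM22 → 2
07:00 start RM23 → 3
08:15 end RM21 → 2
09:00 end RM22 → 1
10:15 end RM23 → 0
17:15 start RM26 → 1
18:00 start RM25 → 2
18:15 start RM24 → 3
19:00 end RM25 → 2
19:30 end RM26 → 1
20:30 end RM24 → 0
Peak is 3, at 07:00 (RM21, RM22, RM23).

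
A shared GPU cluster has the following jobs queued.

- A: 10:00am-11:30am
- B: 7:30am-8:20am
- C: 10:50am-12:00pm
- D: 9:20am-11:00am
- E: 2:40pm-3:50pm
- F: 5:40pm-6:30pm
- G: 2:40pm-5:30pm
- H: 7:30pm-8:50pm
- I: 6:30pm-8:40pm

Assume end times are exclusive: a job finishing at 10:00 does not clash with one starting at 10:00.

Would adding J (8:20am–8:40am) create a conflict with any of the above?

No — it doesn't clash with anything

B: ends 8:20am at or before J starts 8:20am → clear.
D: starts 9:20am at or after J ends 8:40am → clear.
A: starts 10:00am at or after J ends 8:40am → clear.
C: starts 10:50am at or after J ends 8:40am → clear.
E: starts 2:40pm at or after J ends 8:40am → clear.
G: starts 2:40pm at or after J ends 8:40am → clear.
F: starts 5:40pm at or after J ends 8:40am → clear.
I: starts 6:30pm at or after J ends 8:40am → clear.
H: starts 7:30pm at or after J ends 8:40am → clear.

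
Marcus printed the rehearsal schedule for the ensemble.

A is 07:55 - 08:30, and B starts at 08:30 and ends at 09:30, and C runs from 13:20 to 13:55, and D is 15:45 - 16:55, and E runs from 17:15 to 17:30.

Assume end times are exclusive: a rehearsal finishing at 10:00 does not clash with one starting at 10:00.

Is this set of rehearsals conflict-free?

Sorted by start: A, B, C, D, E.
B starts exactly when A ends (back-to-back, no overlap) — done with A.
C starts after B ends — done with B.
D starts after C ends — done with C.
E starts after D ends.
Every pair is clear; the schedule has no overlaps.

Yes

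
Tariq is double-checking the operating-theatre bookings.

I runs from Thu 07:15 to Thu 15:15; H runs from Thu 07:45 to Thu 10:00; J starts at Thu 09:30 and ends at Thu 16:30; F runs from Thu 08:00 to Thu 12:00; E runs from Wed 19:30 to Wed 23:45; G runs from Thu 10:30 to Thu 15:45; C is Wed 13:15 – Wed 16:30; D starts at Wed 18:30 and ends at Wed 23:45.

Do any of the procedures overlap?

Yes

Sorted by start: C, D, E, I, H, F, J, G.
D starts after C ends, so C has no further overlaps.
E starts before D ends → D and E overlap.
That's a conflict, so the schedule is not conflict-free.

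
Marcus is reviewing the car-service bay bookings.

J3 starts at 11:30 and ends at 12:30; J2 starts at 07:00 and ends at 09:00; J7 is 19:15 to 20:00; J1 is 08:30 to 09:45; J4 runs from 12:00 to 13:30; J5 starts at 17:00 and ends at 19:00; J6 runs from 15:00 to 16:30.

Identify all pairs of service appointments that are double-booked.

Two intervals overlap when each starts before the other ends.
Sorted by start: J2, J1, J3, J4, J6, J5, J7.
J1 starts before J2 ends → J2 and J1 overlap.
J3 starts after J2 ends; J2 is clear from here.
J3 starts after J1 ends; J1 is clear from here.
J4 starts before J3 ends → J3 and J4 overlap.
J6 starts after J3 ends; J3 is clear from here.
J6 starts after J4 ends; J4 is clear from here.
J5 starts after J6 ends; J6 is clear from here.
J7 starts after J5 ends.

J1 & J2, J3 & J4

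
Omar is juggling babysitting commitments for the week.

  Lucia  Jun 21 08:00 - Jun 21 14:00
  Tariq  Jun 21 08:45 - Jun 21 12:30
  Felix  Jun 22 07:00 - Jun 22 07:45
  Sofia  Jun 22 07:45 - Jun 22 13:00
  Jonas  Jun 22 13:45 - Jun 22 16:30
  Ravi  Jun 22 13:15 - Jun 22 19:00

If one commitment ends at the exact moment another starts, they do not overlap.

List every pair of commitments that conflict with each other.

Jonas & Ravi, Lucia & Tariq

Check each pair: they overlap iff neither finishes before the other starts.
Sorted by start: Lucia, Tariq, Felix, Sofia, Ravi, Jonas.
Tariq starts before Lucia ends → Lucia and Tariq overlap.
Felix starts after Lucia ends, so Lucia has no further overlaps.
Felix starts after Tariq ends, so Tariq has no further overlaps.
Sofia starts exactly when Felix ends (back-to-back, no overlap), so Felix has no further overlaps.
Ravi starts after Sofia ends, so Sofia has no further overlaps.
Jonas starts before Ravi ends → Ravi and Jonas overlap.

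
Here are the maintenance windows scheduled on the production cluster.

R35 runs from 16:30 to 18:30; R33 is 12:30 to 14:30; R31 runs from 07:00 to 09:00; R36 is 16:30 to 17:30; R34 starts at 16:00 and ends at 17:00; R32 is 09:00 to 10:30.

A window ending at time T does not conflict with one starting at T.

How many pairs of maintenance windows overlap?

3

Sorted by start: R31, R32, R33, R34, R35, R36.
R32 starts exactly when R31 ends (back-to-back, no overlap) — done with R31.
R33 starts after R32 ends — done with R32.
R34 starts after R33 ends — done with R33.
R35 starts before R34 ends → R34 and R35 overlap.
R36 starts before R34 ends → R34 and R36 overlap.
R36 starts before R35 ends → R35 and R36 overlap.
Overlapping pairs: R34 & R35, R34 & R36, R35 & R36 — 3 in total.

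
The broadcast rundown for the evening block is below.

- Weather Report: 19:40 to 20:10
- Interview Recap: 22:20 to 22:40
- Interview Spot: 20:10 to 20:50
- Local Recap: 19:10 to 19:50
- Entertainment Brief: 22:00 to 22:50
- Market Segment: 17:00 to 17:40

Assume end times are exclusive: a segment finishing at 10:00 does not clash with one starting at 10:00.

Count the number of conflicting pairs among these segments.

Sorted by start: Market Segment, Local Recap, Weather Report, Interview Spot, Entertainment Brief, Interview Recap.
Local Recap starts after Market Segment ends, so nothing later overlaps Market Segment either.
Weather Report starts before Local Recap ends → Local Recap and Weather Report overlap.
Interview Spot starts after Local Recap ends, so nothing later overlaps Local Recap either.
Interview Spot starts exactly when Weather Report ends (back-to-back, no overlap), so nothing later overlaps Weather Report either.
Entertainment Brief starts after Interview Spot ends, so nothing later overlaps Interview Spot either.
Interview Recap starts before Entertainment Brief ends → Entertainment Brief and Interview Recap overlap.
Overlapping pairs: Entertainment Brief & Interview Recap, Local Recap & Weather Report — 2 in total.

2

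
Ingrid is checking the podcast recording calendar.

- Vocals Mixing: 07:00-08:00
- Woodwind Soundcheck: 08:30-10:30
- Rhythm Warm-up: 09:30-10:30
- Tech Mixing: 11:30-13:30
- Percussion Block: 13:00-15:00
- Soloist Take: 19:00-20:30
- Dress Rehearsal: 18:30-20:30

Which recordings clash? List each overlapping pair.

Sorted by start: Vocals Mixing, Woodwind Soundcheck, Rhythm Warm-up, Tech Mixing, Percussion Block, Dress Rehearsal, Soloist Take.
Woodwind Soundcheck starts after Vocals Mixing ends — done with Vocals Mixing.
Rhythm Warm-up starts before Woodwind Soundcheck ends → Woodwind Soundcheck and Rhythm Warm-up overlap.
Tech Mixing starts after Woodwind Soundcheck ends — done with Woodwind Soundcheck.
Tech Mixing starts after Rhythm Warm-up ends — done with Rhythm Warm-up.
Percussion Block starts before Tech Mixing ends → Tech Mixing and Percussion Block overlap.
Dress Rehearsal starts after Tech Mixing ends — done with Tech Mixing.
Dress Rehearsal starts after Percussion Block ends — done with Percussion Block.
Soloist Take starts before Dress Rehearsal ends → Dress Rehearsal and Soloist Take overlap.

Dress Rehearsal & Soloist Take, Percussion Block & Tech Mixing, Rhythm Warm-up & Woodwind Soundcheck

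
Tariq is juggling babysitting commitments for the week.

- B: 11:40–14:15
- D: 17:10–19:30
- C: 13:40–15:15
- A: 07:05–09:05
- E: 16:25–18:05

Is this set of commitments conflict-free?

No

Two intervals overlap when each starts before the other ends.
Sorted by start: A, B, C, E, D.
B starts after A ends, so A has no further overlaps.
C starts before B ends → B and C overlap.
That's a conflict, so the schedule is not conflict-free.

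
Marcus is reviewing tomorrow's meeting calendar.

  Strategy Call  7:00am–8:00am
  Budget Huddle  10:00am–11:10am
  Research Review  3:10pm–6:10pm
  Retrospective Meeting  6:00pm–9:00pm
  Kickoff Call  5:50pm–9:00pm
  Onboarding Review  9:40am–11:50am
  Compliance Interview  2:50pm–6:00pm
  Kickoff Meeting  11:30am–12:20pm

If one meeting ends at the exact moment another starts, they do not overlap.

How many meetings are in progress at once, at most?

Sort all start/end points and keep a running count:
7:00am start Strategy Call → 1
8:00am end Strategy Call → 0
9:40am start Onboarding Review → 1
10:00am start Budget Huddle → 2
11:10am end Budget Huddle → 1
11:30am start Kickoff Meeting → 2
11:50am end Onboarding Review → 1
12:20pm end Kickoff Meeting → 0
2:50pm start Compliance Interview → 1
3:10pm start Research Review → 2
5:50pm start Kickoff Call → 3
6:00pm end Compliance Interview → 2
6:00pm start Retrospective Meeting → 3
6:10pm end Research Review → 2
9:00pm end Kickoff Call → 1
9:00pm end Retrospective Meeting → 0
Peak is 3, at 5:50pm (Compliance Interview, Kickoff Call, Research Review).

3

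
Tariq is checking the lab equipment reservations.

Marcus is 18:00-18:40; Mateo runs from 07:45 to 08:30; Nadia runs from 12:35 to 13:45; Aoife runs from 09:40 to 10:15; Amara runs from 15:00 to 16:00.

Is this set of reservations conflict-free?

Yes

Sorted by start: Mateo, Aoife, Nadia, Amara, Marcus.
Aoife starts after Mateo ends; Mateo is clear from here.
Nadia starts after Aoife ends; Aoife is clear from here.
Amara starts after Nadia ends; Nadia is clear from here.
Marcus starts after Amara ends.
Every pair is clear; the schedule has no overlaps.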